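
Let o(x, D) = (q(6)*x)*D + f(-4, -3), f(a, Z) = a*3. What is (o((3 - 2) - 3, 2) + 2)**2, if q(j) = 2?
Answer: 324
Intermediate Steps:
f(a, Z) = 3*a
o(x, D) = -12 + 2*D*x (o(x, D) = (2*x)*D + 3*(-4) = 2*D*x - 12 = -12 + 2*D*x)
(o((3 - 2) - 3, 2) + 2)**2 = ((-12 + 2*2*((3 - 2) - 3)) + 2)**2 = ((-12 + 2*2*(1 - 3)) + 2)**2 = ((-12 + 2*2*(-2)) + 2)**2 = ((-12 - 8) + 2)**2 = (-20 + 2)**2 = (-18)**2 = 324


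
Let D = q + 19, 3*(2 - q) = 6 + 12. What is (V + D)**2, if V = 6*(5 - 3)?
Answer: 729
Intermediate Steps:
q = -4 (q = 2 - (6 + 12)/3 = 2 - 1/3*18 = 2 - 6 = -4)
D = 15 (D = -4 + 19 = 15)
V = 12 (V = 6*2 = 12)
(V + D)**2 = (12 + 15)**2 = 27**2 = 729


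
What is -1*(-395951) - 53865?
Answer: 342086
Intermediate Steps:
-1*(-395951) - 53865 = 395951 - 53865 = 342086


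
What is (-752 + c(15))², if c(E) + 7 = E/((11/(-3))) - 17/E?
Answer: 15900453409/27225 ≈ 5.8404e+5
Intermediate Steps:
c(E) = -7 - 17/E - 3*E/11 (c(E) = -7 + (E/((11/(-3))) - 17/E) = -7 + (E/((11*(-⅓))) - 17/E) = -7 + (E/(-11/3) - 17/E) = -7 + (E*(-3/11) - 17/E) = -7 + (-3*E/11 - 17/E) = -7 + (-17/E - 3*E/11) = -7 - 17/E - 3*E/11)
(-752 + c(15))² = (-752 + (-7 - 17/15 - 3/11*15))² = (-752 + (-7 - 17*1/15 - 45/11))² = (-752 + (-7 - 17/15 - 45/11))² = (-752 - 2017/165)² = (-126097/165)² = 15900453409/27225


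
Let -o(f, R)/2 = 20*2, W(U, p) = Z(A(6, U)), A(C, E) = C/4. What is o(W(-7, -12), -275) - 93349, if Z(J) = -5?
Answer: -93429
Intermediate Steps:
A(C, E) = C/4 (A(C, E) = C*(¼) = C/4)
W(U, p) = -5
o(f, R) = -80 (o(f, R) = -40*2 = -2*40 = -80)
o(W(-7, -12), -275) - 93349 = -80 - 93349 = -93429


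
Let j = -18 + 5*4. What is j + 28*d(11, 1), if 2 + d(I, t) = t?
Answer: -26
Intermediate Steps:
j = 2 (j = -18 + 20 = 2)
d(I, t) = -2 + t
j + 28*d(11, 1) = 2 + 28*(-2 + 1) = 2 + 28*(-1) = 2 - 28 = -26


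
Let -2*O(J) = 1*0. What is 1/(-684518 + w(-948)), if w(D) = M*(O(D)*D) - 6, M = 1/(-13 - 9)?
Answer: -1/684524 ≈ -1.4609e-6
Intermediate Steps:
M = -1/22 (M = 1/(-22) = -1/22 ≈ -0.045455)
O(J) = 0 (O(J) = -0/2 = -1/2*0 = 0)
w(D) = -6 (w(D) = -0*D - 6 = -1/22*0 - 6 = 0 - 6 = -6)
1/(-684518 + w(-948)) = 1/(-684518 - 6) = 1/(-684524) = -1/684524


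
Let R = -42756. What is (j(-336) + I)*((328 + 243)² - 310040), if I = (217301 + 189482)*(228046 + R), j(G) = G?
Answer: 1206040520565734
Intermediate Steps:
I = 75372822070 (I = (217301 + 189482)*(228046 - 42756) = 406783*185290 = 75372822070)
(j(-336) + I)*((328 + 243)² - 310040) = (-336 + 75372822070)*((328 + 243)² - 310040) = 75372821734*(571² - 310040) = 75372821734*(326041 - 310040) = 75372821734*16001 = 1206040520565734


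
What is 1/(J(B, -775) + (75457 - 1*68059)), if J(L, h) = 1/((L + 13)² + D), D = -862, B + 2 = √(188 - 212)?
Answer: (44*√6 + 765*I)/(325512*√6 + 5659469*I) ≈ 0.00013517 + 3.2969e-12*I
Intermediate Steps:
B = -2 + 2*I*√6 (B = -2 + √(188 - 212) = -2 + √(-24) = -2 + 2*I*√6 ≈ -2.0 + 4.899*I)
J(L, h) = 1/(-862 + (13 + L)²) (J(L, h) = 1/((L + 13)² - 862) = 1/((13 + L)² - 862) = 1/(-862 + (13 + L)²))
1/(J(B, -775) + (75457 - 1*68059)) = 1/(1/(-862 + (13 + (-2 + 2*I*√6))²) + (75457 - 1*68059)) = 1/(1/(-862 + (11 + 2*I*√6)²) + (75457 - 68059)) = 1/(1/(-862 + (11 + 2*I*√6)²) + 7398) = 1/(7398 + 1/(-862 + (11 + 2*I*√6)²))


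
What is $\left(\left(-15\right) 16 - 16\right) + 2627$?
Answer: $2371$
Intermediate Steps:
$\left(\left(-15\right) 16 - 16\right) + 2627 = \left(-240 - 16\right) + 2627 = -256 + 2627 = 2371$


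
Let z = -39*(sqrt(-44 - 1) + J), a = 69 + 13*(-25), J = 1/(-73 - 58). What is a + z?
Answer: -33497/131 - 117*I*sqrt(5) ≈ -255.7 - 261.62*I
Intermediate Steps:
J = -1/131 (J = 1/(-131) = -1/131 ≈ -0.0076336)
a = -256 (a = 69 - 325 = -256)
z = 39/131 - 117*I*sqrt(5) (z = -39*(sqrt(-44 - 1) - 1/131) = -39*(sqrt(-45) - 1/131) = -39*(3*I*sqrt(5) - 1/131) = -39*(-1/131 + 3*I*sqrt(5)) = 39/131 - 117*I*sqrt(5) ≈ 0.29771 - 261.62*I)
a + z = -256 + (39/131 - 117*I*sqrt(5)) = -33497/131 - 117*I*sqrt(5)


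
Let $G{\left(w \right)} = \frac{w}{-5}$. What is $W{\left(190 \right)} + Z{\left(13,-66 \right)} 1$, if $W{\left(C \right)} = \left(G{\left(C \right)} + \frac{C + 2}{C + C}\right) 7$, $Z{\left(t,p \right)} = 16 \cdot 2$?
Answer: $- \frac{21894}{95} \approx -230.46$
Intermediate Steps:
$G{\left(w \right)} = - \frac{w}{5}$ ($G{\left(w \right)} = w \left(- \frac{1}{5}\right) = - \frac{w}{5}$)
$Z{\left(t,p \right)} = 32$
$W{\left(C \right)} = - \frac{7 C}{5} + \frac{7 \left(2 + C\right)}{2 C}$ ($W{\left(C \right)} = \left(- \frac{C}{5} + \frac{C + 2}{C + C}\right) 7 = \left(- \frac{C}{5} + \frac{2 + C}{2 C}\right) 7 = - \frac{7 C}{5} + \frac{7 \left(2 + C\right)}{2 C}$)
$W{\left(190 \right)} + Z{\left(13,-66 \right)} 1 = \left(\frac{7}{2} + \frac{7}{190} - 266\right) + 32 \cdot 1 = \left(\frac{7}{2} + 7 \cdot \frac{1}{190} - 266\right) + 32 = \left(\frac{7}{2} + \frac{7}{190} - 266\right) + 32 = - \frac{24934}{95} + 32 = - \frac{21894}{95}$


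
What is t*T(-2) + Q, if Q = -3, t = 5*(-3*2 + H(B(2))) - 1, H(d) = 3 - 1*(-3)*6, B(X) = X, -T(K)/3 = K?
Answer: 441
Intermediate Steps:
T(K) = -3*K
H(d) = 21 (H(d) = 3 + 3*6 = 3 + 18 = 21)
t = 74 (t = 5*(-3*2 + 21) - 1 = 5*(-6 + 21) - 1 = 5*15 - 1 = 75 - 1 = 74)
t*T(-2) + Q = 74*(-3*(-2)) - 3 = 74*6 - 3 = 444 - 3 = 441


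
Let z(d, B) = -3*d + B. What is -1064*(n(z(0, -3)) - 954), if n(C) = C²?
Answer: 1005480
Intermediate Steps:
z(d, B) = B - 3*d
-1064*(n(z(0, -3)) - 954) = -1064*((-3 - 3*0)² - 954) = -1064*((-3 + 0)² - 954) = -1064*((-3)² - 954) = -1064*(9 - 954) = -1064*(-945) = 1005480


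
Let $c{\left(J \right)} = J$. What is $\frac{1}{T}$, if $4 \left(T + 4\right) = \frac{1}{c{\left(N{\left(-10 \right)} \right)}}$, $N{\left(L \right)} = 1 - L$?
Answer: $- \frac{44}{175} \approx -0.25143$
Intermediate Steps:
$T = - \frac{175}{44}$ ($T = -4 + \frac{1}{4 \left(1 - -10\right)} = -4 + \frac{1}{4 \left(1 + 10\right)} = -4 + \frac{1}{4 \cdot 11} = -4 + \frac{1}{4} \cdot \frac{1}{11} = -4 + \frac{1}{44} = - \frac{175}{44} \approx -3.9773$)
$\frac{1}{T} = \frac{1}{- \frac{175}{44}} = - \frac{44}{175}$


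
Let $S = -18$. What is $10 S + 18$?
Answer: $-162$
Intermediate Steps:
$10 S + 18 = 10 \left(-18\right) + 18 = -180 + 18 = -162$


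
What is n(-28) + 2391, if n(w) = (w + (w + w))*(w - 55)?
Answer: 9363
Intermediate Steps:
n(w) = 3*w*(-55 + w) (n(w) = (w + 2*w)*(-55 + w) = (3*w)*(-55 + w) = 3*w*(-55 + w))
n(-28) + 2391 = 3*(-28)*(-55 - 28) + 2391 = 3*(-28)*(-83) + 2391 = 6972 + 2391 = 9363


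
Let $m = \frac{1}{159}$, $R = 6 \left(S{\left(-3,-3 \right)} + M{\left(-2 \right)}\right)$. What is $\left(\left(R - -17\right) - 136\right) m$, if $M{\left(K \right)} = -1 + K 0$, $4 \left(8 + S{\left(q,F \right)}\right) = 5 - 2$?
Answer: $- \frac{337}{318} \approx -1.0597$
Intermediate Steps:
$S{\left(q,F \right)} = - \frac{29}{4}$ ($S{\left(q,F \right)} = -8 + \frac{5 - 2}{4} = -8 + \frac{1}{4} \cdot 3 = -8 + \frac{3}{4} = - \frac{29}{4}$)
$M{\left(K \right)} = -1$ ($M{\left(K \right)} = -1 + 0 = -1$)
$R = - \frac{99}{2}$ ($R = 6 \left(- \frac{29}{4} - 1\right) = 6 \left(- \frac{33}{4}\right) = - \frac{99}{2} \approx -49.5$)
$m = \frac{1}{159} \approx 0.0062893$
$\left(\left(R - -17\right) - 136\right) m = \left(\left(- \frac{99}{2} - -17\right) - 136\right) \frac{1}{159} = \left(\left(- \frac{99}{2} + 17\right) - 136\right) \frac{1}{159} = \left(- \frac{65}{2} - 136\right) \frac{1}{159} = \left(- \frac{337}{2}\right) \frac{1}{159} = - \frac{337}{318}$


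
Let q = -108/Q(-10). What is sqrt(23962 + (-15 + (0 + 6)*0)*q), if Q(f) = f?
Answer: 10*sqrt(238) ≈ 154.27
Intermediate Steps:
q = 54/5 (q = -108/(-10) = -108*(-1/10) = 54/5 ≈ 10.800)
sqrt(23962 + (-15 + (0 + 6)*0)*q) = sqrt(23962 + (-15 + (0 + 6)*0)*(54/5)) = sqrt(23962 + (-15 + 6*0)*(54/5)) = sqrt(23962 + (-15 + 0)*(54/5)) = sqrt(23962 - 15*54/5) = sqrt(23962 - 162) = sqrt(23800) = 10*sqrt(238)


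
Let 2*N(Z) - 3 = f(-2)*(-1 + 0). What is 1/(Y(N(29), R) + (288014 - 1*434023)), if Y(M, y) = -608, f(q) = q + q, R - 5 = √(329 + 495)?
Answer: -1/146617 ≈ -6.8205e-6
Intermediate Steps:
R = 5 + 2*√206 (R = 5 + √(329 + 495) = 5 + √824 = 5 + 2*√206 ≈ 33.705)
f(q) = 2*q
N(Z) = 7/2 (N(Z) = 3/2 + ((2*(-2))*(-1 + 0))/2 = 3/2 + (-4*(-1))/2 = 3/2 + (½)*4 = 3/2 + 2 = 7/2)
1/(Y(N(29), R) + (288014 - 1*434023)) = 1/(-608 + (288014 - 1*434023)) = 1/(-608 + (288014 - 434023)) = 1/(-608 - 146009) = 1/(-146617) = -1/146617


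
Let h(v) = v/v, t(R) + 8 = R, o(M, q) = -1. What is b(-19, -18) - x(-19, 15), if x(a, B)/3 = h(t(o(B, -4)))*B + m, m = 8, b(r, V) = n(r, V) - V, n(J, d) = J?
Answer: -70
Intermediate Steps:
t(R) = -8 + R
b(r, V) = r - V
h(v) = 1
x(a, B) = 24 + 3*B (x(a, B) = 3*(1*B + 8) = 3*(B + 8) = 3*(8 + B) = 24 + 3*B)
b(-19, -18) - x(-19, 15) = (-19 - 1*(-18)) - (24 + 3*15) = (-19 + 18) - (24 + 45) = -1 - 1*69 = -1 - 69 = -70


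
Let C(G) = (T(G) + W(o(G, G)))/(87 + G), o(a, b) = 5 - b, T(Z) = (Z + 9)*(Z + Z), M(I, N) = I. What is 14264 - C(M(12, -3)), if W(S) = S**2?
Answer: 1411583/99 ≈ 14258.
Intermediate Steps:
T(Z) = 2*Z*(9 + Z) (T(Z) = (9 + Z)*(2*Z) = 2*Z*(9 + Z))
C(G) = ((5 - G)**2 + 2*G*(9 + G))/(87 + G) (C(G) = (2*G*(9 + G) + (5 - G)**2)/(87 + G) = ((5 - G)**2 + 2*G*(9 + G))/(87 + G))
14264 - C(M(12, -3)) = 14264 - (25 + 3*12**2 + 8*12)/(87 + 12) = 14264 - (25 + 3*144 + 96)/99 = 14264 - (25 + 432 + 96)/99 = 14264 - 553/99 = 1411583/99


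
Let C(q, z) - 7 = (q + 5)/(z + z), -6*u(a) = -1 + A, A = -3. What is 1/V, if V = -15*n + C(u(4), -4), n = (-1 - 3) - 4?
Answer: 24/3031 ≈ 0.0079182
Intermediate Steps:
u(a) = ⅔ (u(a) = -(-1 - 3)/6 = -⅙*(-4) = ⅔)
C(q, z) = 7 + (5 + q)/(2*z) (C(q, z) = 7 + (q + 5)/(z + z) = 7 + (5 + q)/((2*z)) = 7 + (5 + q)*(1/(2*z)) = 7 + (5 + q)/(2*z))
n = -8 (n = -4 - 4 = -8)
V = 3031/24 (V = -15*(-8) + (½)*(5 + ⅔ + 14*(-4))/(-4) = 120 + (½)*(-¼)*(5 + ⅔ - 56) = 120 + (½)*(-¼)*(-151/3) = 120 + 151/24 = 3031/24 ≈ 126.29)
1/V = 1/(3031/24) = 24/3031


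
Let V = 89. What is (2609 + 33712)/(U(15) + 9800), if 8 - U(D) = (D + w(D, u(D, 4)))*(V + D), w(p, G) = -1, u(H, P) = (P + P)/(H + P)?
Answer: 12107/2784 ≈ 4.3488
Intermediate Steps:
u(H, P) = 2*P/(H + P) (u(H, P) = (2*P)/(H + P) = 2*P/(H + P))
U(D) = 8 - (-1 + D)*(89 + D) (U(D) = 8 - (D - 1)*(89 + D) = 8 - (-1 + D)*(89 + D))
(2609 + 33712)/(U(15) + 9800) = (2609 + 33712)/((97 - 1*15**2 - 88*15) + 9800) = 36321/((97 - 1*225 - 1320) + 9800) = 36321/((97 - 225 - 1320) + 9800) = 36321/(-1448 + 9800) = 36321/8352 = 36321*(1/8352) = 12107/2784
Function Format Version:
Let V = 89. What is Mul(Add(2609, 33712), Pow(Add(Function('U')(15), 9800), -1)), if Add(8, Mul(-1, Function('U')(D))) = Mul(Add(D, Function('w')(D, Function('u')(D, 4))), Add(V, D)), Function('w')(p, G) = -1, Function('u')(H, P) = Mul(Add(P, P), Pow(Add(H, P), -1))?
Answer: Rational(12107, 2784) ≈ 4.3488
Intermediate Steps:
Function('u')(H, P) = Mul(2, P, Pow(Add(H, P), -1)) (Function('u')(H, P) = Mul(Mul(2, P), Pow(Add(H, P), -1)) = Mul(2, P, Pow(Add(H, P), -1)))
Function('U')(D) = Add(8, Mul(-1, Add(-1, D), Add(89, D))) (Function('U')(D) = Add(8, Mul(-1, Mul(Add(D, -1), Add(89, D)))) = Add(8, Mul(-1, Mul(Add(-1, D), Add(89, D)))) = Add(8, Mul(-1, Add(-1, D), Add(89, D))))
Mul(Add(2609, 33712), Pow(Add(Function('U')(15), 9800), -1)) = Mul(Add(2609, 33712), Pow(Add(Add(97, Mul(-1, Pow(15, 2)), Mul(-88, 15)), 9800), -1)) = Mul(36321, Pow(Add(Add(97, Mul(-1, 225), -1320), 9800), -1)) = Mul(36321, Pow(Add(Add(97, -225, -1320), 9800), -1)) = Mul(36321, Pow(Add(-1448, 9800), -1)) = Mul(36321, Pow(8352, -1)) = Mul(36321, Rational(1, 8352)) = Rational(12107, 2784)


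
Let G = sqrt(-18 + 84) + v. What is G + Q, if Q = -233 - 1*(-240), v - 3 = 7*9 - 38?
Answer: 35 + sqrt(66) ≈ 43.124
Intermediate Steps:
v = 28 (v = 3 + (7*9 - 38) = 3 + (63 - 38) = 3 + 25 = 28)
Q = 7 (Q = -233 + 240 = 7)
G = 28 + sqrt(66) (G = sqrt(-18 + 84) + 28 = sqrt(66) + 28 = 28 + sqrt(66) ≈ 36.124)
G + Q = (28 + sqrt(66)) + 7 = 35 + sqrt(66)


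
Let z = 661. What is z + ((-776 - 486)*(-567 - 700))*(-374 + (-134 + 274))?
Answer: -374154575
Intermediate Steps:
z + ((-776 - 486)*(-567 - 700))*(-374 + (-134 + 274)) = 661 + ((-776 - 486)*(-567 - 700))*(-374 + (-134 + 274)) = 661 + (-1262*(-1267))*(-374 + 140) = 661 + 1598954*(-234) = 661 - 374155236 = -374154575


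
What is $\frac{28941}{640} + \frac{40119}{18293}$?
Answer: $\frac{555093873}{11707520} \approx 47.413$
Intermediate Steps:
$\frac{28941}{640} + \frac{40119}{18293} = \frac{555093873}{11707520}$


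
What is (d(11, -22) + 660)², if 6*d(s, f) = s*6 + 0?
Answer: 450241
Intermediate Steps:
d(s, f) = s (d(s, f) = (s*6 + 0)/6 = (6*s + 0)/6 = (6*s)/6 = s)
(d(11, -22) + 660)² = (11 + 660)² = 671² = 450241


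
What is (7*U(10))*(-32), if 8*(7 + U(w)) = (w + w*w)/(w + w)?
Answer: 1414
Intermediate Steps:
U(w) = -7 + (w + w**2)/(16*w) (U(w) = -7 + ((w + w*w)/(w + w))/8 = -7 + ((w + w**2)/((2*w)))/8 = -7 + ((w + w**2)*(1/(2*w)))/8 = -7 + ((w + w**2)/(2*w))/8 = -7 + (w + w**2)/(16*w))
(7*U(10))*(-32) = (7*(-111/16 + (1/16)*10))*(-32) = (7*(-111/16 + 5/8))*(-32) = (7*(-101/16))*(-32) = -707/16*(-32) = 1414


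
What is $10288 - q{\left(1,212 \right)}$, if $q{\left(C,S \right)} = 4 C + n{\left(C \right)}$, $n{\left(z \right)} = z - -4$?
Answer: $10279$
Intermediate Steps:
$n{\left(z \right)} = 4 + z$ ($n{\left(z \right)} = z + 4 = 4 + z$)
$q{\left(C,S \right)} = 4 + 5 C$ ($q{\left(C,S \right)} = 4 C + \left(4 + C\right) = 4 + 5 C$)
$10288 - q{\left(1,212 \right)} = 10288 - \left(4 + 5 \cdot 1\right) = 10288 - \left(4 + 5\right) = 10288 - 9 = 10279$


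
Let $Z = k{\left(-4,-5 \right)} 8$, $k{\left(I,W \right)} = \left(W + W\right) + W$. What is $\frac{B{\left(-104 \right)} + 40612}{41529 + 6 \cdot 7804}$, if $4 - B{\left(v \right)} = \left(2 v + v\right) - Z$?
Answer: $\frac{40808}{88353} \approx 0.46187$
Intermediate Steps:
$k{\left(I,W \right)} = 3 W$ ($k{\left(I,W \right)} = 2 W + W = 3 W$)
$Z = -120$ ($Z = 3 \left(-5\right) 8 = \left(-15\right) 8 = -120$)
$B{\left(v \right)} = -116 - 3 v$ ($B{\left(v \right)} = 4 - \left(\left(2 v + v\right) - -120\right) = 4 - \left(3 v + 120\right) = 4 - \left(120 + 3 v\right) = -116 - 3 v$)
$\frac{B{\left(-104 \right)} + 40612}{41529 + 6 \cdot 7804} = \frac{\left(-116 - -312\right) + 40612}{41529 + 6 \cdot 7804} = \frac{\left(-116 + 312\right) + 40612}{41529 + 46824} = \frac{196 + 40612}{88353} = 40808 \cdot \frac{1}{88353} = \frac{40808}{88353}$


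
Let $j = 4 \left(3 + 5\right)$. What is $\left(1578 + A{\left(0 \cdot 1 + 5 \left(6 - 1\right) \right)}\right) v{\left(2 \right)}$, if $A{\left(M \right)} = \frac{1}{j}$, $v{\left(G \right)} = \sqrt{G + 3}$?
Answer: $\frac{50497 \sqrt{5}}{32} \approx 3528.6$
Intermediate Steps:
$v{\left(G \right)} = \sqrt{3 + G}$
$j = 32$ ($j = 4 \cdot 8 = 32$)
$A{\left(M \right)} = \frac{1}{32}$
$\left(1578 + A{\left(0 \cdot 1 + 5 \left(6 - 1\right) \right)}\right) v{\left(2 \right)} = \left(1578 + \frac{1}{32}\right) \sqrt{3 + 2} = \frac{50497 \sqrt{5}}{32}$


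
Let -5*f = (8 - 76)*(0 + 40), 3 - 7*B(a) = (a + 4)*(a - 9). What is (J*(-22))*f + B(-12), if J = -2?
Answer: 167387/7 ≈ 23912.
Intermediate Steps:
B(a) = 3/7 - (-9 + a)*(4 + a)/7 (B(a) = 3/7 - (a + 4)*(a - 9)/7 = 3/7 - (4 + a)*(-9 + a)/7 = 3/7 - (-9 + a)*(4 + a)/7)
f = 544 (f = -(8 - 76)*(0 + 40)/5 = -(-68)*40/5 = -1/5*(-2720) = 544)
(J*(-22))*f + B(-12) = -2*(-22)*544 + (39/7 - 1/7*(-12)**2 + (5/7)*(-12)) = 44*544 + (39/7 - 1/7*144 - 60/7) = 23936 + (39/7 - 144/7 - 60/7) = 23936 - 165/7 = 167387/7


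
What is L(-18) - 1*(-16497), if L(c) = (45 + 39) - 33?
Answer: 16548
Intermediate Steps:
L(c) = 51 (L(c) = 84 - 33 = 51)
L(-18) - 1*(-16497) = 51 - 1*(-16497) = 51 + 16497 = 16548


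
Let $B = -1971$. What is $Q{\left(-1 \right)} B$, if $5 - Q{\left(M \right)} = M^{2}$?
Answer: $-7884$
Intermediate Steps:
$Q{\left(M \right)} = 5 - M^{2}$
$Q{\left(-1 \right)} B = \left(5 - \left(-1\right)^{2}\right) \left(-1971\right) = \left(5 - 1\right) \left(-1971\right) = 4 \left(-1971\right) = -7884$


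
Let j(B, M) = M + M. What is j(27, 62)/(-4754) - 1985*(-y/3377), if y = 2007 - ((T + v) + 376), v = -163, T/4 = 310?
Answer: 2613753756/8027129 ≈ 325.62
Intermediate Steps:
T = 1240 (T = 4*310 = 1240)
j(B, M) = 2*M
y = 554 (y = 2007 - ((1240 - 163) + 376) = 2007 - (1077 + 376) = 2007 - 1*1453 = 2007 - 1453 = 554)
j(27, 62)/(-4754) - 1985*(-y/3377) = (2*62)/(-4754) - 1985/((-3377/554)) = 124*(-1/4754) - 1985/((-3377*1/554)) = -62/2377 - 1985/(-3377/554) = -62/2377 - 1985*(-554/3377) = -62/2377 + 1099690/3377 = 2613753756/8027129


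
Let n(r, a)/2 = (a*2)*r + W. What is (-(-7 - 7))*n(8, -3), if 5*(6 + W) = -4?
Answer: -7672/5 ≈ -1534.4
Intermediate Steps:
W = -34/5 (W = -6 + (⅕)*(-4) = -6 - ⅘ = -34/5 ≈ -6.8000)
n(r, a) = -68/5 + 4*a*r (n(r, a) = 2*((a*2)*r - 34/5) = 2*((2*a)*r - 34/5) = 2*(2*a*r - 34/5) = 2*(-34/5 + 2*a*r) = -68/5 + 4*a*r)
(-(-7 - 7))*n(8, -3) = (-(-7 - 7))*(-68/5 + 4*(-3)*8) = (-1*(-14))*(-68/5 - 96) = 14*(-548/5) = -7672/5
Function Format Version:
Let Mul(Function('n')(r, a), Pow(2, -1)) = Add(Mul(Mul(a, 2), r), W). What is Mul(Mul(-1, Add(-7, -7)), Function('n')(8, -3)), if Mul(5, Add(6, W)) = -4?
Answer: Rational(-7672, 5) ≈ -1534.4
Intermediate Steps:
W = Rational(-34, 5) (W = Add(-6, Mul(Rational(1, 5), -4)) = Add(-6, Rational(-4, 5)) = Rational(-34, 5) ≈ -6.8000)
Function('n')(r, a) = Add(Rational(-68, 5), Mul(4, a, r)) (Function('n')(r, a) = Mul(2, Add(Mul(Mul(a, 2), r), Rational(-34, 5))) = Mul(2, Add(Mul(Mul(2, a), r), Rational(-34, 5))) = Mul(2, Add(Mul(2, a, r), Rational(-34, 5))) = Mul(2, Add(Rational(-34, 5), Mul(2, a, r))) = Add(Rational(-68, 5), Mul(4, a, r)))
Mul(Mul(-1, Add(-7, -7)), Function('n')(8, -3)) = Mul(Mul(-1, Add(-7, -7)), Add(Rational(-68, 5), Mul(4, -3, 8))) = Mul(Mul(-1, -14), Add(Rational(-68, 5), -96)) = Mul(14, Rational(-548, 5)) = Rational(-7672, 5)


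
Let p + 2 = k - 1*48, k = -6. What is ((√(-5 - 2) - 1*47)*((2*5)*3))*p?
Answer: 78960 - 1680*I*√7 ≈ 78960.0 - 4444.9*I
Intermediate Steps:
p = -56 (p = -2 + (-6 - 1*48) = -2 + (-6 - 48) = -2 - 54 = -56)
((√(-5 - 2) - 1*47)*((2*5)*3))*p = ((√(-5 - 2) - 1*47)*((2*5)*3))*(-56) = ((√(-7) - 47)*(10*3))*(-56) = ((I*√7 - 47)*30)*(-56) = ((-47 + I*√7)*30)*(-56) = (-1410 + 30*I*√7)*(-56) = 78960 - 1680*I*√7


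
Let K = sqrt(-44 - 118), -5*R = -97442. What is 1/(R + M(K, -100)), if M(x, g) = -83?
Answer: 5/97027 ≈ 5.1532e-5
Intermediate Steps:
R = 97442/5 (R = -1/5*(-97442) = 97442/5 ≈ 19488.)
K = 9*I*sqrt(2) (K = sqrt(-162) = 9*I*sqrt(2) ≈ 12.728*I)
1/(R + M(K, -100)) = 1/(97442/5 - 83) = 1/(97027/5) = 5/97027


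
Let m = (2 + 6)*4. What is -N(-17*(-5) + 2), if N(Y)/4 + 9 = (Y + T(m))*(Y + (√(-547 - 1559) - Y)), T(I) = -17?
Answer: 36 - 2520*I*√26 ≈ 36.0 - 12850.0*I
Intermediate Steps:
m = 32 (m = 8*4 = 32)
N(Y) = -36 + 36*I*√26*(-17 + Y) (N(Y) = -36 + 4*((Y - 17)*(Y + (√(-547 - 1559) - Y))) = -36 + 4*((-17 + Y)*(Y + (√(-2106) - Y))) = -36 + 4*((-17 + Y)*(Y + (9*I*√26 - Y))) = -36 + 4*((-17 + Y)*(Y + (-Y + 9*I*√26))) = -36 + 4*((-17 + Y)*(9*I*√26)) = -36 + 4*(9*I*√26*(-17 + Y)) = -36 + 36*I*√26*(-17 + Y))
-N(-17*(-5) + 2) = -(-36 - 612*I*√26 + 36*I*(-17*(-5) + 2)*√26) = -(-36 - 612*I*√26 + 36*I*(85 + 2)*√26) = -(-36 - 612*I*√26 + 36*I*87*√26) = -(-36 - 612*I*√26 + 3132*I*√26) = -(-36 + 2520*I*√26) = 36 - 2520*I*√26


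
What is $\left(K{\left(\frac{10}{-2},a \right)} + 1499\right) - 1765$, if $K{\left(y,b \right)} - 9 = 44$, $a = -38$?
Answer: $-213$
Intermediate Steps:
$K{\left(y,b \right)} = 53$ ($K{\left(y,b \right)} = 9 + 44 = 53$)
$\left(K{\left(\frac{10}{-2},a \right)} + 1499\right) - 1765 = \left(53 + 1499\right) - 1765 = 1552 - 1765 = -213$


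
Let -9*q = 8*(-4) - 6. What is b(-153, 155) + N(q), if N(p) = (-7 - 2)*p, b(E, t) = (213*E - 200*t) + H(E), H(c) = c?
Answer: -63780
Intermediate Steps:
q = 38/9 (q = -(8*(-4) - 6)/9 = -(-32 - 6)/9 = -1/9*(-38) = 38/9 ≈ 4.2222)
b(E, t) = -200*t + 214*E (b(E, t) = (213*E - 200*t) + E = (-200*t + 213*E) + E = -200*t + 214*E)
N(p) = -9*p
b(-153, 155) + N(q) = (-200*155 + 214*(-153)) - 9*38/9 = (-31000 - 32742) - 38 = -63742 - 38 = -63780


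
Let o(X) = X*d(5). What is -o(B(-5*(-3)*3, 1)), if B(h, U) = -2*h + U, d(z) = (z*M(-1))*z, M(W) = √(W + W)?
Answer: 2225*I*√2 ≈ 3146.6*I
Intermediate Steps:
M(W) = √2*√W (M(W) = √(2*W) = √2*√W)
d(z) = I*√2*z² (d(z) = (z*(√2*√(-1)))*z = (z*(√2*I))*z = (z*(I*√2))*z = (I*z*√2)*z = I*√2*z²)
B(h, U) = U - 2*h
o(X) = 25*I*X*√2 (o(X) = X*(I*√2*5²) = X*(I*√2*25) = X*(25*I*√2) = 25*I*X*√2)
-o(B(-5*(-3)*3, 1)) = -25*I*(1 - 2*(-5*(-3))*3)*√2 = -25*I*(1 - 30*3)*√2 = -25*I*(1 - 2*45)*√2 = -25*I*(1 - 90)*√2 = -25*I*(-89)*√2 = -(-2225)*I*√2 = 2225*I*√2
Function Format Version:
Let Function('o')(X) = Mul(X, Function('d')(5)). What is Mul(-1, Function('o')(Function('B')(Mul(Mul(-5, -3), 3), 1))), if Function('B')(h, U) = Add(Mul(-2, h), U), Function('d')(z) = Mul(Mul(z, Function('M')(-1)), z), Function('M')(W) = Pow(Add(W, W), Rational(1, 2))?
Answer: Mul(2225, I, Pow(2, Rational(1, 2))) ≈ Mul(3146.6, I)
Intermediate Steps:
Function('M')(W) = Mul(Pow(2, Rational(1, 2)), Pow(W, Rational(1, 2))) (Function('M')(W) = Pow(Mul(2, W), Rational(1, 2)) = Mul(Pow(2, Rational(1, 2)), Pow(W, Rational(1, 2))))
Function('d')(z) = Mul(I, Pow(2, Rational(1, 2)), Pow(z, 2)) (Function('d')(z) = Mul(Mul(z, Mul(Pow(2, Rational(1, 2)), Pow(-1, Rational(1, 2)))), z) = Mul(Mul(z, Mul(Pow(2, Rational(1, 2)), I)), z) = Mul(Mul(z, Mul(I, Pow(2, Rational(1, 2)))), z) = Mul(Mul(I, z, Pow(2, Rational(1, 2))), z) = Mul(I, Pow(2, Rational(1, 2)), Pow(z, 2)))
Function('B')(h, U) = Add(U, Mul(-2, h))
Function('o')(X) = Mul(25, I, X, Pow(2, Rational(1, 2))) (Function('o')(X) = Mul(X, Mul(I, Pow(2, Rational(1, 2)), Pow(5, 2))) = Mul(X, Mul(I, Pow(2, Rational(1, 2)), 25)) = Mul(X, Mul(25, I, Pow(2, Rational(1, 2)))) = Mul(25, I, X, Pow(2, Rational(1, 2))))
Mul(-1, Function('o')(Function('B')(Mul(Mul(-5, -3), 3), 1))) = Mul(-1, Mul(25, I, Add(1, Mul(-2, Mul(Mul(-5, -3), 3))), Pow(2, Rational(1, 2)))) = Mul(-1, Mul(25, I, Add(1, Mul(-2, Mul(15, 3))), Pow(2, Rational(1, 2)))) = Mul(-1, Mul(25, I, Add(1, Mul(-2, 45)), Pow(2, Rational(1, 2)))) = Mul(-1, Mul(25, I, Add(1, -90), Pow(2, Rational(1, 2)))) = Mul(-1, Mul(25, I, -89, Pow(2, Rational(1, 2)))) = Mul(-1, Mul(-2225, I, Pow(2, Rational(1, 2)))) = Mul(2225, I, Pow(2, Rational(1, 2)))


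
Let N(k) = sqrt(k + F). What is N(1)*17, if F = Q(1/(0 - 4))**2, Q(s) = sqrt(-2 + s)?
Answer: 17*I*sqrt(5)/2 ≈ 19.007*I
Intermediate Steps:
F = -9/4 (F = (sqrt(-2 + 1/(0 - 4)))**2 = (sqrt(-2 + 1/(-4)))**2 = (sqrt(-2 - 1/4))**2 = (sqrt(-9/4))**2 = (3*I/2)**2 = -9/4 ≈ -2.2500)
N(k) = sqrt(-9/4 + k) (N(k) = sqrt(k - 9/4) = sqrt(-9/4 + k))
N(1)*17 = (sqrt(-9 + 4*1)/2)*17 = (sqrt(-9 + 4)/2)*17 = (sqrt(-5)/2)*17 = ((I*sqrt(5))/2)*17 = (I*sqrt(5)/2)*17 = 17*I*sqrt(5)/2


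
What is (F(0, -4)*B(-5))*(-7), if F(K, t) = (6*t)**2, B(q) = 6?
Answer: -24192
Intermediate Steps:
F(K, t) = 36*t**2
(F(0, -4)*B(-5))*(-7) = ((36*(-4)**2)*6)*(-7) = ((36*16)*6)*(-7) = (576*6)*(-7) = 3456*(-7) = -24192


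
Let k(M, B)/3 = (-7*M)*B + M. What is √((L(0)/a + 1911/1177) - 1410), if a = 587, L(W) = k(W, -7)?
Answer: I*√1951064643/1177 ≈ 37.528*I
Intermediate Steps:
k(M, B) = 3*M - 21*B*M (k(M, B) = 3*((-7*M)*B + M) = 3*(-7*B*M + M) = 3*(M - 7*B*M) = 3*M - 21*B*M)
L(W) = 150*W (L(W) = 3*W*(1 - 7*(-7)) = 3*W*(1 + 49) = 3*W*50 = 150*W)
√((L(0)/a + 1911/1177) - 1410) = √(((150*0)/587 + 1911/1177) - 1410) = √((0*(1/587) + 1911*(1/1177)) - 1410) = √((0 + 1911/1177) - 1410) = √(1911/1177 - 1410) = √(-1657659/1177) = I*√1951064643/1177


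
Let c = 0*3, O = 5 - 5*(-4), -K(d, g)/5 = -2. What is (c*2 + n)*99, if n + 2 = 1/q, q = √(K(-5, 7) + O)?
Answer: -198 + 99*√35/35 ≈ -181.27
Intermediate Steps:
K(d, g) = 10 (K(d, g) = -5*(-2) = 10)
O = 25 (O = 5 + 20 = 25)
c = 0
q = √35 (q = √(10 + 25) = √35 ≈ 5.9161)
n = -2 + √35/35 (n = -2 + 1/(√35) = -2 + √35/35 ≈ -1.8310)
(c*2 + n)*99 = (0*2 + (-2 + √35/35))*99 = (0 + (-2 + √35/35))*99 = (-2 + √35/35)*99 = -198 + 99*√35/35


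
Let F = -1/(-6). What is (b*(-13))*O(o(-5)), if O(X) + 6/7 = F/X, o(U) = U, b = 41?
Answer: 99671/210 ≈ 474.62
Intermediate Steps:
F = ⅙ (F = -1*(-⅙) = ⅙ ≈ 0.16667)
O(X) = -6/7 + 1/(6*X)
(b*(-13))*O(o(-5)) = (41*(-13))*((1/42)*(7 - 36*(-5))/(-5)) = -533*(-1)*(7 + 180)/(42*5) = -533*(-1)*187/(42*5) = -533*(-187/210) = 99671/210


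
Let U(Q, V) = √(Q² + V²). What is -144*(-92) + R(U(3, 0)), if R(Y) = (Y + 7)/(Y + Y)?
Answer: 39749/3 ≈ 13250.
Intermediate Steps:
R(Y) = (7 + Y)/(2*Y) (R(Y) = (7 + Y)/((2*Y)) = (7 + Y)*(1/(2*Y)) = (7 + Y)/(2*Y))
-144*(-92) + R(U(3, 0)) = -144*(-92) + (7 + √(3² + 0²))/(2*(√(3² + 0²))) = 13248 + (7 + √(9 + 0))/(2*(√(9 + 0))) = 13248 + (7 + √9)/(2*(√9)) = 13248 + (½)*(7 + 3)/3 = 13248 + (½)*(⅓)*10 = 13248 + 5/3 = 39749/3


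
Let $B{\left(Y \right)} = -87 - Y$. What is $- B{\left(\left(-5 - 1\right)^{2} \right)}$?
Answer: $123$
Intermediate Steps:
$- B{\left(\left(-5 - 1\right)^{2} \right)} = - (-87 - \left(-5 - 1\right)^{2}) = - (-87 - \left(-6\right)^{2}) = - (-87 - 36) = \left(-1\right) \left(-123\right) = 123$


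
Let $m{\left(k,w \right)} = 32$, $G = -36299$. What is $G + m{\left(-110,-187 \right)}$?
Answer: $-36267$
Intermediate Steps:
$G + m{\left(-110,-187 \right)} = -36299 + 32 = -36267$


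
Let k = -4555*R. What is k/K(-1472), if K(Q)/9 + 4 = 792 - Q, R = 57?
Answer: -17309/1356 ≈ -12.765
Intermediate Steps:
K(Q) = 7092 - 9*Q (K(Q) = -36 + 9*(792 - Q) = -36 + (7128 - 9*Q) = 7092 - 9*Q)
k = -259635 (k = -4555*57 = -259635)
k/K(-1472) = -259635/(7092 - 9*(-1472)) = -259635/(7092 + 13248) = -259635/20340 = -259635*1/20340 = -17309/1356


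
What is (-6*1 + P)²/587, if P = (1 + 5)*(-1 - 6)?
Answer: 2304/587 ≈ 3.9250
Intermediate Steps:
P = -42 (P = 6*(-7) = -42)
(-6*1 + P)²/587 = (-6*1 - 42)²/587 = (-6 - 42)²*(1/587) = (-48)²*(1/587) = 2304*(1/587) = 2304/587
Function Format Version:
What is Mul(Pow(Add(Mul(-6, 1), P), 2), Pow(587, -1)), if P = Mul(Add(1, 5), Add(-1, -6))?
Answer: Rational(2304, 587) ≈ 3.9250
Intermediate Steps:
P = -42 (P = Mul(6, -7) = -42)
Mul(Pow(Add(Mul(-6, 1), P), 2), Pow(587, -1)) = Mul(Pow(Add(Mul(-6, 1), -42), 2), Pow(587, -1)) = Mul(Pow(Add(-6, -42), 2), Rational(1, 587)) = Mul(Pow(-48, 2), Rational(1, 587)) = Mul(2304, Rational(1, 587)) = Rational(2304, 587)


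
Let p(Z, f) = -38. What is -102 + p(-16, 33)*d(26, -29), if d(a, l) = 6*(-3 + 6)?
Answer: -786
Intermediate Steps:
d(a, l) = 18 (d(a, l) = 6*3 = 18)
-102 + p(-16, 33)*d(26, -29) = -102 - 38*18 = -102 - 684 = -786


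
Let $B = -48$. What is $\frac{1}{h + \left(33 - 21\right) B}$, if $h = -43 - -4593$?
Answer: $\frac{1}{3974} \approx 0.00025164$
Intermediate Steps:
$h = 4550$ ($h = -43 + 4593 = 4550$)
$\frac{1}{h + \left(33 - 21\right) B} = \frac{1}{4550 + \left(33 - 21\right) \left(-48\right)} = \frac{1}{4550 + 12 \left(-48\right)} = \frac{1}{4550 - 576} = \frac{1}{3974}$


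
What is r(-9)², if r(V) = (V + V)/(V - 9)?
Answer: 1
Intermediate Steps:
r(V) = 2*V/(-9 + V) (r(V) = (2*V)/(-9 + V) = 2*V/(-9 + V))
r(-9)² = (2*(-9)/(-9 - 9))² = (2*(-9)/(-18))² = (2*(-9)*(-1/18))² = 1² = 1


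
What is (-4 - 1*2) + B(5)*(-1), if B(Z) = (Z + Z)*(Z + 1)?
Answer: -66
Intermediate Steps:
B(Z) = 2*Z*(1 + Z) (B(Z) = (2*Z)*(1 + Z) = 2*Z*(1 + Z))
(-4 - 1*2) + B(5)*(-1) = (-4 - 1*2) + (2*5*(1 + 5))*(-1) = (-4 - 2) + (2*5*6)*(-1) = -6 + 60*(-1) = -6 - 60 = -66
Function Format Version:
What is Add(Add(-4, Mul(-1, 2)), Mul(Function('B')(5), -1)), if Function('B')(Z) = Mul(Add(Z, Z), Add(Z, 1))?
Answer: -66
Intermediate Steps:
Function('B')(Z) = Mul(2, Z, Add(1, Z)) (Function('B')(Z) = Mul(Mul(2, Z), Add(1, Z)) = Mul(2, Z, Add(1, Z)))
Add(Add(-4, Mul(-1, 2)), Mul(Function('B')(5), -1)) = Add(Add(-4, Mul(-1, 2)), Mul(Mul(2, 5, Add(1, 5)), -1)) = Add(Add(-4, -2), Mul(Mul(2, 5, 6), -1)) = Add(-6, Mul(60, -1)) = Add(-6, -60) = -66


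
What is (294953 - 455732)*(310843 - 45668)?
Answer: -42634571325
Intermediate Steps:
(294953 - 455732)*(310843 - 45668) = -160779*265175 = -42634571325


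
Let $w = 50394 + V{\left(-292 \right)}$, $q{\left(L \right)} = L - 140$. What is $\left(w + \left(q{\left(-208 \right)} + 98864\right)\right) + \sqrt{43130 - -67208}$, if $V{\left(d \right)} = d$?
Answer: $148618 + \sqrt{110338} \approx 1.4895 \cdot 10^{5}$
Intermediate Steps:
$q{\left(L \right)} = -140 + L$ ($q{\left(L \right)} = L - 140 = -140 + L$)
$w = 50102$ ($w = 50394 - 292 = 50102$)
$\left(w + \left(q{\left(-208 \right)} + 98864\right)\right) + \sqrt{43130 - -67208} = \left(50102 + \left(\left(-140 - 208\right) + 98864\right)\right) + \sqrt{43130 - -67208} = \left(50102 + \left(-348 + 98864\right)\right) + \sqrt{43130 + 67208} = \left(50102 + 98516\right) + \sqrt{110338} = 148618 + \sqrt{110338}$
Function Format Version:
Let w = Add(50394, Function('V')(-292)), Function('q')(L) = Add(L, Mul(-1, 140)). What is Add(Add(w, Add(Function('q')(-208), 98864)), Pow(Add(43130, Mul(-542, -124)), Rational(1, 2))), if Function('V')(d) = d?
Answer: Add(148618, Pow(110338, Rational(1, 2))) ≈ 1.4895e+5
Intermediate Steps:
Function('q')(L) = Add(-140, L) (Function('q')(L) = Add(L, -140) = Add(-140, L))
w = 50102 (w = Add(50394, -292) = 50102)
Add(Add(w, Add(Function('q')(-208), 98864)), Pow(Add(43130, Mul(-542, -124)), Rational(1, 2))) = Add(Add(50102, Add(Add(-140, -208), 98864)), Pow(Add(43130, Mul(-542, -124)), Rational(1, 2))) = Add(Add(50102, Add(-348, 98864)), Pow(Add(43130, 67208), Rational(1, 2))) = Add(Add(50102, 98516), Pow(110338, Rational(1, 2))) = Add(148618, Pow(110338, Rational(1, 2)))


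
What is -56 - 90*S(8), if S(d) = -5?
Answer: 394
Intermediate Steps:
-56 - 90*S(8) = -56 - 90*(-5) = -56 + 450 = 394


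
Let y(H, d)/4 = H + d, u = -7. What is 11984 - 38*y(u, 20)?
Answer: 10008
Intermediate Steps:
y(H, d) = 4*H + 4*d (y(H, d) = 4*(H + d) = 4*H + 4*d)
11984 - 38*y(u, 20) = 11984 - 38*(4*(-7) + 4*20) = 11984 - 38*(-28 + 80) = 11984 - 38*52 = 11984 - 1976 = 10008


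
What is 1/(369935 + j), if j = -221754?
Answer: 1/148181 ≈ 6.7485e-6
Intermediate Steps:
1/(369935 + j) = 1/(369935 - 221754) = 1/148181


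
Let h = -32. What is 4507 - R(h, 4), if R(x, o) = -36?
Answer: 4543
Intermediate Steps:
4507 - R(h, 4) = 4507 - 1*(-36) = 4507 + 36 = 4543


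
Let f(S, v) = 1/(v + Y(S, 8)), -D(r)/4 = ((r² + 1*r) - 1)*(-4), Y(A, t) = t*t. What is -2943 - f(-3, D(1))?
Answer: -235441/80 ≈ -2943.0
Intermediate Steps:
Y(A, t) = t²
D(r) = -16 + 16*r + 16*r² (D(r) = -4*((r² + 1*r) - 1)*(-4) = -4*((r² + r) - 1)*(-4) = -4*((r + r²) - 1)*(-4) = -4*(-1 + r + r²)*(-4) = -4*(4 - 4*r - 4*r²) = -16 + 16*r + 16*r²)
f(S, v) = 1/(64 + v) (f(S, v) = 1/(v + 8²) = 1/(v + 64) = 1/(64 + v))
-2943 - f(-3, D(1)) = -2943 - 1/(64 + (-16 + 16*1 + 16*1²)) = -2943 - 1/(64 + (-16 + 16 + 16*1)) = -2943 - 1/(64 + (-16 + 16 + 16)) = -2943 - 1/(64 + 16) = -2943 - 1/80 = -235441/80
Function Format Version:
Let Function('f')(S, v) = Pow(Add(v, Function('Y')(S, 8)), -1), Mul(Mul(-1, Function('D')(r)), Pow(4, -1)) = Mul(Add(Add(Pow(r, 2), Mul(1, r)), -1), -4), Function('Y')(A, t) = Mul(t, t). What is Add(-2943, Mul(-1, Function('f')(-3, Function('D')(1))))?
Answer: Rational(-235441, 80) ≈ -2943.0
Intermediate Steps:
Function('Y')(A, t) = Pow(t, 2)
Function('D')(r) = Add(-16, Mul(16, r), Mul(16, Pow(r, 2))) (Function('D')(r) = Mul(-4, Mul(Add(Add(Pow(r, 2), Mul(1, r)), -1), -4)) = Mul(-4, Mul(Add(Add(Pow(r, 2), r), -1), -4)) = Mul(-4, Mul(Add(Add(r, Pow(r, 2)), -1), -4)) = Mul(-4, Mul(Add(-1, r, Pow(r, 2)), -4)) = Mul(-4, Add(4, Mul(-4, r), Mul(-4, Pow(r, 2)))) = Add(-16, Mul(16, r), Mul(16, Pow(r, 2))))
Function('f')(S, v) = Pow(Add(64, v), -1) (Function('f')(S, v) = Pow(Add(v, Pow(8, 2)), -1) = Pow(Add(v, 64), -1) = Pow(Add(64, v), -1))
Add(-2943, Mul(-1, Function('f')(-3, Function('D')(1)))) = Add(-2943, Mul(-1, Pow(Add(64, Add(-16, Mul(16, 1), Mul(16, Pow(1, 2)))), -1))) = Add(-2943, Mul(-1, Pow(Add(64, Add(-16, 16, Mul(16, 1))), -1))) = Add(-2943, Mul(-1, Pow(Add(64, Add(-16, 16, 16)), -1))) = Add(-2943, Mul(-1, Pow(Add(64, 16), -1))) = Add(-2943, Mul(-1, Pow(80, -1))) = Add(-2943, Mul(-1, Rational(1, 80))) = Add(-2943, Rational(-1, 80)) = Rational(-235441, 80)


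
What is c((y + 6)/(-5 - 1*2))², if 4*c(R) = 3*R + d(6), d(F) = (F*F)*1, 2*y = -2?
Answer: 56169/784 ≈ 71.644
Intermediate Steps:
y = -1 (y = (½)*(-2) = -1)
d(F) = F² (d(F) = F²*1 = F²)
c(R) = 9 + 3*R/4 (c(R) = (3*R + 6²)/4 = (3*R + 36)/4 = (36 + 3*R)/4 = 9 + 3*R/4)
c((y + 6)/(-5 - 1*2))² = (9 + 3*((-1 + 6)/(-5 - 1*2))/4)² = (9 + 3*(5/(-5 - 2))/4)² = (9 + 3*(5/(-7))/4)² = (9 + 3*(5*(-⅐))/4)² = (9 + (¾)*(-5/7))² = (9 - 15/28)² = (237/28)² = 56169/784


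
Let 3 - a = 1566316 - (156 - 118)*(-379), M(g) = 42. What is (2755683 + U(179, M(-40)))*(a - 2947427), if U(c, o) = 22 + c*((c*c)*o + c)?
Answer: -1103381344973728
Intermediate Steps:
a = -1580715 (a = 3 - (1566316 - (156 - 118)*(-379)) = 3 - (1566316 - 38*(-379)) = 3 - (1566316 - 1*(-14402)) = 3 - (1566316 + 14402) = 3 - 1*1580718 = 3 - 1580718 = -1580715)
U(c, o) = 22 + c*(c + o*c²) (U(c, o) = 22 + c*(c²*o + c) = 22 + c*(o*c² + c) = 22 + c*(c + o*c²))
(2755683 + U(179, M(-40)))*(a - 2947427) = (2755683 + (22 + 179² + 42*179³))*(-1580715 - 2947427) = (2755683 + (22 + 32041 + 42*5735339))*(-4528142) = (2755683 + (22 + 32041 + 240884238))*(-4528142) = (2755683 + 240916301)*(-4528142) = 243671984*(-4528142) = -1103381344973728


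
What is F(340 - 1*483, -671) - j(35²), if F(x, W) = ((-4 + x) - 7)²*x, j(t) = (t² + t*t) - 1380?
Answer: -6391258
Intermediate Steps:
j(t) = -1380 + 2*t² (j(t) = (t² + t²) - 1380 = 2*t² - 1380 = -1380 + 2*t²)
F(x, W) = x*(-11 + x)² (F(x, W) = (-11 + x)²*x = x*(-11 + x)²)
F(340 - 1*483, -671) - j(35²) = (340 - 1*483)*(-11 + (340 - 1*483))² - (-1380 + 2*(35²)²) = (340 - 483)*(-11 + (340 - 483))² - (-1380 + 2*1225²) = -143*(-11 - 143)² - (-1380 + 2*1500625) = -143*(-154)² - (-1380 + 3001250) = -143*23716 - 1*2999870 = -3391388 - 2999870 = -6391258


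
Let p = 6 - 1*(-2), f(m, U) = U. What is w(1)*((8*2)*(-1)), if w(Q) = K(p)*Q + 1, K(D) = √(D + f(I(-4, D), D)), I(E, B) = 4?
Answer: -80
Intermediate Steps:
p = 8 (p = 6 + 2 = 8)
K(D) = √2*√D (K(D) = √(D + D) = √(2*D) = √2*√D)
w(Q) = 1 + 4*Q (w(Q) = (√2*√8)*Q + 1 = (√2*(2*√2))*Q + 1 = 4*Q + 1 = 1 + 4*Q)
w(1)*((8*2)*(-1)) = (1 + 4*1)*((8*2)*(-1)) = (1 + 4)*(16*(-1)) = 5*(-16) = -80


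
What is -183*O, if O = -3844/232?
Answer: 175863/58 ≈ 3032.1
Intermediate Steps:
O = -961/58 (O = -3844*1/232 = -961/58 ≈ -16.569)
-183*O = -183*(-961/58) = 175863/58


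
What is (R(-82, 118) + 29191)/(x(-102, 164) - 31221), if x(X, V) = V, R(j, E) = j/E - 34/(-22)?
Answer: -1457347/1550461 ≈ -0.93994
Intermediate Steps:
R(j, E) = 17/11 + j/E (R(j, E) = j/E - 34*(-1/22) = j/E + 17/11 = 17/11 + j/E)
(R(-82, 118) + 29191)/(x(-102, 164) - 31221) = ((17/11 - 82/118) + 29191)/(164 - 31221) = ((17/11 - 82*1/118) + 29191)/(-31057) = ((17/11 - 41/59) + 29191)*(-1/31057) = (552/649 + 29191)*(-1/31057) = (18945511/649)*(-1/31057) = -1457347/1550461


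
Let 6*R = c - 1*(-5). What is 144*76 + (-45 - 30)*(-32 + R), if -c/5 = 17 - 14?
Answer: 13469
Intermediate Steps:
c = -15 (c = -5*(17 - 14) = -5*3 = -15)
R = -5/3 (R = (-15 - 1*(-5))/6 = (-15 + 5)/6 = (⅙)*(-10) = -5/3 ≈ -1.6667)
144*76 + (-45 - 30)*(-32 + R) = 144*76 + (-45 - 30)*(-32 - 5/3) = 10944 - 75*(-101/3) = 10944 + 2525 = 13469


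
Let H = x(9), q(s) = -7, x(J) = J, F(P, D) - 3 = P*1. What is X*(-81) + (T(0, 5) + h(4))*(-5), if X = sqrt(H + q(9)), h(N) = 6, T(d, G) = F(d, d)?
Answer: -45 - 81*sqrt(2) ≈ -159.55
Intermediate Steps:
F(P, D) = 3 + P (F(P, D) = 3 + P*1 = 3 + P)
T(d, G) = 3 + d
H = 9
X = sqrt(2) (X = sqrt(9 - 7) = sqrt(2) ≈ 1.4142)
X*(-81) + (T(0, 5) + h(4))*(-5) = sqrt(2)*(-81) + ((3 + 0) + 6)*(-5) = -81*sqrt(2) + (3 + 6)*(-5) = -81*sqrt(2) + 9*(-5) = -81*sqrt(2) - 45 = -45 - 81*sqrt(2)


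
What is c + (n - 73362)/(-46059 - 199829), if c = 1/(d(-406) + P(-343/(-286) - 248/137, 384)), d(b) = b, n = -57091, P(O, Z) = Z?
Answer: 1312039/2704768 ≈ 0.48508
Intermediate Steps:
c = -1/22 (c = 1/(-406 + 384) = 1/(-22) = -1/22 ≈ -0.045455)
c + (n - 73362)/(-46059 - 199829) = -1/22 + (-57091 - 73362)/(-46059 - 199829) = -1/22 - 130453/(-245888) = -1/22 - 130453*(-1/245888) = -1/22 + 130453/245888 = 1312039/2704768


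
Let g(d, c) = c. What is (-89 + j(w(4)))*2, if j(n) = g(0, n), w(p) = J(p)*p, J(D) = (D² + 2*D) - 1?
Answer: 6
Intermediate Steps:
J(D) = -1 + D² + 2*D
w(p) = p*(-1 + p² + 2*p) (w(p) = (-1 + p² + 2*p)*p = p*(-1 + p² + 2*p))
j(n) = n
(-89 + j(w(4)))*2 = (-89 + 4*(-1 + 4² + 2*4))*2 = (-89 + 4*(-1 + 16 + 8))*2 = (-89 + 4*23)*2 = (-89 + 92)*2 = 3*2 = 6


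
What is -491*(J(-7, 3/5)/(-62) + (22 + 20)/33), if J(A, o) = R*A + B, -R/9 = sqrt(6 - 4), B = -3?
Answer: -442391/682 + 30933*sqrt(2)/62 ≈ 56.911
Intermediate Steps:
R = -9*sqrt(2) (R = -9*sqrt(6 - 4) = -9*sqrt(2) ≈ -12.728)
J(A, o) = -3 - 9*A*sqrt(2) (J(A, o) = (-9*sqrt(2))*A - 3 = -9*A*sqrt(2) - 3 = -3 - 9*A*sqrt(2))
-491*(J(-7, 3/5)/(-62) + (22 + 20)/33) = -491*((-3 - 9*(-7)*sqrt(2))/(-62) + (22 + 20)/33) = -491*((-3 + 63*sqrt(2))*(-1/62) + 42*(1/33)) = -491*((3/62 - 63*sqrt(2)/62) + 14/11) = -491*(901/682 - 63*sqrt(2)/62) = -442391/682 + 30933*sqrt(2)/62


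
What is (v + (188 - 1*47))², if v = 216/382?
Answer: 731107521/36481 ≈ 20041.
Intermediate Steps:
v = 108/191 (v = 216*(1/382) = 108/191 ≈ 0.56544)
(v + (188 - 1*47))² = (108/191 + (188 - 1*47))² = (108/191 + (188 - 47))² = (108/191 + 141)² = (27039/191)² = 731107521/36481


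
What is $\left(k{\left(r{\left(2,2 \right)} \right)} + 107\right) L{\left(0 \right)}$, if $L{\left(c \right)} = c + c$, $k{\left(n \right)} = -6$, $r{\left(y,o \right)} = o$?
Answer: $0$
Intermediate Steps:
$L{\left(c \right)} = 2 c$
$\left(k{\left(r{\left(2,2 \right)} \right)} + 107\right) L{\left(0 \right)} = \left(-6 + 107\right) 2 \cdot 0 = 101 \cdot 0 = 0$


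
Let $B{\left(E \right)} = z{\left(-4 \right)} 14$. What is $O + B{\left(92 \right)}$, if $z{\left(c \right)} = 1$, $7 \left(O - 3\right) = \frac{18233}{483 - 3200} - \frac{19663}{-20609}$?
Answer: $\frac{6341024181}{391962571} \approx 16.178$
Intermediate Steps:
$O = \frac{853548187}{391962571}$ ($O = 3 + \frac{\frac{18233}{483 - 3200} - \frac{19663}{-20609}}{7} = 3 + \frac{\frac{18233}{-2717} - - \frac{19663}{20609}}{7} = 3 + \frac{18233 \left(- \frac{1}{2717}\right) + \frac{19663}{20609}}{7} = 3 + \frac{- \frac{18233}{2717} + \frac{19663}{20609}}{7} = 3 + \frac{1}{7} \left(- \frac{322339526}{55994653}\right) = 3 - \frac{322339526}{391962571} = \frac{853548187}{391962571} \approx 2.1776$)
$B{\left(E \right)} = 14$ ($B{\left(E \right)} = 1 \cdot 14 = 14$)
$O + B{\left(92 \right)} = \frac{853548187}{391962571} + 14 = \frac{6341024181}{391962571}$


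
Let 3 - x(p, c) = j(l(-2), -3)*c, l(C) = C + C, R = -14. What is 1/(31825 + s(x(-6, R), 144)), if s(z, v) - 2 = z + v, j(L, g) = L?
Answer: 1/31918 ≈ 3.1330e-5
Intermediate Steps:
l(C) = 2*C
x(p, c) = 3 + 4*c (x(p, c) = 3 - 2*(-2)*c = 3 - (-4)*c = 3 + 4*c)
s(z, v) = 2 + v + z (s(z, v) = 2 + (z + v) = 2 + (v + z) = 2 + v + z)
1/(31825 + s(x(-6, R), 144)) = 1/(31825 + (2 + 144 + (3 + 4*(-14)))) = 1/(31825 + (2 + 144 + (3 - 56))) = 1/(31825 + (2 + 144 - 53)) = 1/(31825 + 93) = 1/31918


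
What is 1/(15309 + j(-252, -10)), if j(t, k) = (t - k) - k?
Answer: 1/15077 ≈ 6.6326e-5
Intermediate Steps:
j(t, k) = t - 2*k
1/(15309 + j(-252, -10)) = 1/(15309 + (-252 - 2*(-10))) = 1/(15309 + (-252 + 20)) = 1/(15309 - 232) = 1/15077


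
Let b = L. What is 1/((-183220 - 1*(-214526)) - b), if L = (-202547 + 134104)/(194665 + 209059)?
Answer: 403724/12639051987 ≈ 3.1943e-5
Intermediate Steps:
L = -68443/403724 ≈ -0.16953
b = -68443/403724 ≈ -0.16953
1/((-183220 - 1*(-214526)) - b) = 1/((-183220 - 1*(-214526)) - 1*(-68443/403724)) = 1/((-183220 + 214526) + 68443/403724) = 1/(31306 + 68443/403724) = 1/(12639051987/403724) = 403724/12639051987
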